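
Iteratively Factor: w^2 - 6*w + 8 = (w - 4)*(w - 2)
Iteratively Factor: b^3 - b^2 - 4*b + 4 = (b - 1)*(b^2 - 4) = (b - 2)*(b - 1)*(b + 2)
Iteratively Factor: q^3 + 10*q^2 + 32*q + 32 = (q + 4)*(q^2 + 6*q + 8) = (q + 4)^2*(q + 2)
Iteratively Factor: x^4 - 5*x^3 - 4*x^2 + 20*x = (x)*(x^3 - 5*x^2 - 4*x + 20) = x*(x + 2)*(x^2 - 7*x + 10) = x*(x - 5)*(x + 2)*(x - 2)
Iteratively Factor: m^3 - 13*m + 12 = (m + 4)*(m^2 - 4*m + 3) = (m - 3)*(m + 4)*(m - 1)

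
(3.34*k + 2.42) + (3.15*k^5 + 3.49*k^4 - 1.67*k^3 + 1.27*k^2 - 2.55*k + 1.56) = 3.15*k^5 + 3.49*k^4 - 1.67*k^3 + 1.27*k^2 + 0.79*k + 3.98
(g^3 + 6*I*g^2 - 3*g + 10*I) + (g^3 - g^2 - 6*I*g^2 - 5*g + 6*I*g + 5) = 2*g^3 - g^2 - 8*g + 6*I*g + 5 + 10*I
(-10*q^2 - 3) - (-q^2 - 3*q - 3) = -9*q^2 + 3*q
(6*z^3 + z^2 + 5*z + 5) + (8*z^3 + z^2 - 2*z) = 14*z^3 + 2*z^2 + 3*z + 5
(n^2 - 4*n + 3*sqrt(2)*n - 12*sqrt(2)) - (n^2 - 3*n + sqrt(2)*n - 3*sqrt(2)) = -n + 2*sqrt(2)*n - 9*sqrt(2)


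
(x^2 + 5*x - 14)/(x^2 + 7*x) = (x - 2)/x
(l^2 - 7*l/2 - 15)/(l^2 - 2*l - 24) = (l + 5/2)/(l + 4)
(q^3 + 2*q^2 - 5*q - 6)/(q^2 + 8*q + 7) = (q^2 + q - 6)/(q + 7)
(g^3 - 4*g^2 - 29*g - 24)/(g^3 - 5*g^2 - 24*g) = (g + 1)/g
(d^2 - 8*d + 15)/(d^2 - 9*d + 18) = (d - 5)/(d - 6)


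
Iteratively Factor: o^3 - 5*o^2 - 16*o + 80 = (o + 4)*(o^2 - 9*o + 20) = (o - 4)*(o + 4)*(o - 5)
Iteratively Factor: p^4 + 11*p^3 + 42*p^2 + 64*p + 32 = (p + 4)*(p^3 + 7*p^2 + 14*p + 8) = (p + 2)*(p + 4)*(p^2 + 5*p + 4) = (p + 1)*(p + 2)*(p + 4)*(p + 4)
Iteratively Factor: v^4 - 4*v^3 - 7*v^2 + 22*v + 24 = (v + 1)*(v^3 - 5*v^2 - 2*v + 24) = (v - 4)*(v + 1)*(v^2 - v - 6) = (v - 4)*(v - 3)*(v + 1)*(v + 2)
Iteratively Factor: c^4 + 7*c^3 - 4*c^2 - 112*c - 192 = (c + 3)*(c^3 + 4*c^2 - 16*c - 64) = (c + 3)*(c + 4)*(c^2 - 16) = (c - 4)*(c + 3)*(c + 4)*(c + 4)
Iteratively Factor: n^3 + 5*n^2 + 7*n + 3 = (n + 1)*(n^2 + 4*n + 3) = (n + 1)*(n + 3)*(n + 1)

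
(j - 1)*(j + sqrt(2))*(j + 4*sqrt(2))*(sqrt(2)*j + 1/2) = sqrt(2)*j^4 - sqrt(2)*j^3 + 21*j^3/2 - 21*j^2/2 + 21*sqrt(2)*j^2/2 - 21*sqrt(2)*j/2 + 4*j - 4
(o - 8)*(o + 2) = o^2 - 6*o - 16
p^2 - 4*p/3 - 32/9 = (p - 8/3)*(p + 4/3)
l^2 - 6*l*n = l*(l - 6*n)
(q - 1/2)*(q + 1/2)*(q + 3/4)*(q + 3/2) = q^4 + 9*q^3/4 + 7*q^2/8 - 9*q/16 - 9/32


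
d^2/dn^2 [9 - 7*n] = 0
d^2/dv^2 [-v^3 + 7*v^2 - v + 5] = 14 - 6*v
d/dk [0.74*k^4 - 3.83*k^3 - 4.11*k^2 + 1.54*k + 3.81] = 2.96*k^3 - 11.49*k^2 - 8.22*k + 1.54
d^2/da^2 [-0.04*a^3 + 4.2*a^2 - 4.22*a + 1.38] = 8.4 - 0.24*a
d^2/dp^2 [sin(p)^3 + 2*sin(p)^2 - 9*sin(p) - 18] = -9*sin(p)^3 - 8*sin(p)^2 + 15*sin(p) + 4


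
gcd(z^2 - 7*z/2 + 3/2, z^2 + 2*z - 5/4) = z - 1/2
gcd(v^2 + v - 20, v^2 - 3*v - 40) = v + 5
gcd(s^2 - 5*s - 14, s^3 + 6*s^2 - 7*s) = 1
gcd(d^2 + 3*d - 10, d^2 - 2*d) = d - 2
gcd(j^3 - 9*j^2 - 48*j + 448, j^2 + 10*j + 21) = j + 7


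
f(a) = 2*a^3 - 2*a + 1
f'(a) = 6*a^2 - 2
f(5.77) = 373.66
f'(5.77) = 197.76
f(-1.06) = 0.74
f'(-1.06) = 4.74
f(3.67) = 92.52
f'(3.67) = 78.81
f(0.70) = 0.29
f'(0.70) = 0.94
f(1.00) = 1.00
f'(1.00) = 4.00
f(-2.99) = -46.48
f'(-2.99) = 51.64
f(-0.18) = 1.35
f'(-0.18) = -1.81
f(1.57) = 5.60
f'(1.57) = 12.79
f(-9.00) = -1439.00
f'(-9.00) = 484.00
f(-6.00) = -419.00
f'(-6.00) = 214.00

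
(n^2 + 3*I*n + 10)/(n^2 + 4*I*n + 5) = (n - 2*I)/(n - I)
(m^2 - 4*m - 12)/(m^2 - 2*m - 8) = (m - 6)/(m - 4)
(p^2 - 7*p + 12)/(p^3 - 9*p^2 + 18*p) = (p - 4)/(p*(p - 6))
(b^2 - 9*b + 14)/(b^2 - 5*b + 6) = (b - 7)/(b - 3)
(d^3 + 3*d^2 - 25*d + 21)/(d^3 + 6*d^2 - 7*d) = (d - 3)/d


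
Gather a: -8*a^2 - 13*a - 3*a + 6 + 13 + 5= -8*a^2 - 16*a + 24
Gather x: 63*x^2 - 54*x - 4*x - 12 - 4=63*x^2 - 58*x - 16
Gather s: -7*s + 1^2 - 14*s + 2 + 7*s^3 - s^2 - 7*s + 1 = 7*s^3 - s^2 - 28*s + 4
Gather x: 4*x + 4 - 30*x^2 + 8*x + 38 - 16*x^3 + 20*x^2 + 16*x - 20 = -16*x^3 - 10*x^2 + 28*x + 22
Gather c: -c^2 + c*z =-c^2 + c*z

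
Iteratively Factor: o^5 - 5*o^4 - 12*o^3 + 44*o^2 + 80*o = (o)*(o^4 - 5*o^3 - 12*o^2 + 44*o + 80) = o*(o + 2)*(o^3 - 7*o^2 + 2*o + 40) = o*(o - 4)*(o + 2)*(o^2 - 3*o - 10) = o*(o - 5)*(o - 4)*(o + 2)*(o + 2)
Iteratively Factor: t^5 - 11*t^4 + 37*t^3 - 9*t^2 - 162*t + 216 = (t + 2)*(t^4 - 13*t^3 + 63*t^2 - 135*t + 108) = (t - 3)*(t + 2)*(t^3 - 10*t^2 + 33*t - 36) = (t - 3)^2*(t + 2)*(t^2 - 7*t + 12) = (t - 3)^3*(t + 2)*(t - 4)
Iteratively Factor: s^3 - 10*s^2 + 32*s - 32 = (s - 2)*(s^2 - 8*s + 16) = (s - 4)*(s - 2)*(s - 4)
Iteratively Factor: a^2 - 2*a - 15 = (a - 5)*(a + 3)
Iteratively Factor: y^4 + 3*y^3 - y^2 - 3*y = (y + 3)*(y^3 - y) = y*(y + 3)*(y^2 - 1) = y*(y - 1)*(y + 3)*(y + 1)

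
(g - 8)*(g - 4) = g^2 - 12*g + 32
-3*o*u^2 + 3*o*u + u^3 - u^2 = u*(-3*o + u)*(u - 1)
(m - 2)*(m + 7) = m^2 + 5*m - 14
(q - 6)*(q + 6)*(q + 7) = q^3 + 7*q^2 - 36*q - 252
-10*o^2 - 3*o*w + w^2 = (-5*o + w)*(2*o + w)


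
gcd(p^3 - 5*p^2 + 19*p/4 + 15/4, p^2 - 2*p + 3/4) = 1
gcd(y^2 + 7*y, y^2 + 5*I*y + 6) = 1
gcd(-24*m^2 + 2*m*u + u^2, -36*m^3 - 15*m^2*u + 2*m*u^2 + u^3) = -4*m + u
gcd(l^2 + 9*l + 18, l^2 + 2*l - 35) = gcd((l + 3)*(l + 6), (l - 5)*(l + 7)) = 1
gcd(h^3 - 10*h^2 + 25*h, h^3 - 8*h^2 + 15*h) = h^2 - 5*h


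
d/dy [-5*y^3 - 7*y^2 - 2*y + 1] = -15*y^2 - 14*y - 2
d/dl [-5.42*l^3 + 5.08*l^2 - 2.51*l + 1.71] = -16.26*l^2 + 10.16*l - 2.51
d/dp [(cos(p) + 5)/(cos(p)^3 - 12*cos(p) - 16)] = (-2*sin(p)^2 + 11*cos(p) - 20)*sin(p)/((cos(p) - 4)^2*(cos(p) + 2)^3)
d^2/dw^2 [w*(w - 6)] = 2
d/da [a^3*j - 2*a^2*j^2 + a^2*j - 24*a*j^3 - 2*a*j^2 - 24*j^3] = j*(3*a^2 - 4*a*j + 2*a - 24*j^2 - 2*j)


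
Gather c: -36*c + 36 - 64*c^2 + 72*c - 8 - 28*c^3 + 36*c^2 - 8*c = -28*c^3 - 28*c^2 + 28*c + 28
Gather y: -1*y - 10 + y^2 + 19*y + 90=y^2 + 18*y + 80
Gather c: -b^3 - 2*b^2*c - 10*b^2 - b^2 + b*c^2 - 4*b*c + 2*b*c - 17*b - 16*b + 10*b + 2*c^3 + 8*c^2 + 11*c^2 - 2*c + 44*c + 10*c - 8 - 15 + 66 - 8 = -b^3 - 11*b^2 - 23*b + 2*c^3 + c^2*(b + 19) + c*(-2*b^2 - 2*b + 52) + 35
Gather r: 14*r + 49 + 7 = 14*r + 56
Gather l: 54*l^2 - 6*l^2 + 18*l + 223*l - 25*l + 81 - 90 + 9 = 48*l^2 + 216*l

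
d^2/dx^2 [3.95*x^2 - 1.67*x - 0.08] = 7.90000000000000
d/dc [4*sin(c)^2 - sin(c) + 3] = (8*sin(c) - 1)*cos(c)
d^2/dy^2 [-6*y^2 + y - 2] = -12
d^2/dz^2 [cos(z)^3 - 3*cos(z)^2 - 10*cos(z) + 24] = 37*cos(z)/4 + 6*cos(2*z) - 9*cos(3*z)/4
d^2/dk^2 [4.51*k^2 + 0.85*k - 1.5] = 9.02000000000000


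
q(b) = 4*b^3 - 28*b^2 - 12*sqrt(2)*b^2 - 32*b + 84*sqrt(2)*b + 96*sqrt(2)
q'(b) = 12*b^2 - 56*b - 24*sqrt(2)*b - 32 + 84*sqrt(2)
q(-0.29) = 106.71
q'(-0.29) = 113.89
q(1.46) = 179.07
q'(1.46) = -18.94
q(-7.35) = -4519.85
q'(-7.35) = 1396.13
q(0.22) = 152.73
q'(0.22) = 67.59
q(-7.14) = -4232.50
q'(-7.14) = 1340.73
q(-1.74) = -172.48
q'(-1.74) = 279.62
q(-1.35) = -73.21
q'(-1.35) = 230.08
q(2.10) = 156.76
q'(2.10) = -49.16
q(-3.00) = -637.35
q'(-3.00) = 464.62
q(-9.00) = -7204.00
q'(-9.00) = 1868.26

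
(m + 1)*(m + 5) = m^2 + 6*m + 5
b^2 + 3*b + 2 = (b + 1)*(b + 2)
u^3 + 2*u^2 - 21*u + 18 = (u - 3)*(u - 1)*(u + 6)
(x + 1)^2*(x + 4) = x^3 + 6*x^2 + 9*x + 4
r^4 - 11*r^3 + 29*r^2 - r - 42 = (r - 7)*(r - 3)*(r - 2)*(r + 1)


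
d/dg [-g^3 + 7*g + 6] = 7 - 3*g^2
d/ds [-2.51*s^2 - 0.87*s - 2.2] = -5.02*s - 0.87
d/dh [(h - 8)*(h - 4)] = 2*h - 12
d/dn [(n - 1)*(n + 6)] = 2*n + 5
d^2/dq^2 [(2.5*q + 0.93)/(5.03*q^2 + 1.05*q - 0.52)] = ((2.5*q + 0.93)*(10.06*q + 1.05)*(20.12*q + 2.1) - (75.45*q + 14.6058)*(5.03*q^2 + 1.05*q - 0.52))/(5.03*q^2 + 1.05*q - 0.52)^3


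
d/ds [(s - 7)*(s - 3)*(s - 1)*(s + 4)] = 4*s^3 - 21*s^2 - 26*s + 103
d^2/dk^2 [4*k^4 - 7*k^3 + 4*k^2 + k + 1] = 48*k^2 - 42*k + 8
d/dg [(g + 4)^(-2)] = -2/(g + 4)^3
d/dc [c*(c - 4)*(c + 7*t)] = 3*c^2 + 14*c*t - 8*c - 28*t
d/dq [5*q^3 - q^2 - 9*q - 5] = 15*q^2 - 2*q - 9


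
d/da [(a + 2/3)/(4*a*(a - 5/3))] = (-9*a^2 - 12*a + 10)/(4*a^2*(9*a^2 - 30*a + 25))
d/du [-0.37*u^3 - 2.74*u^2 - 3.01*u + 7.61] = -1.11*u^2 - 5.48*u - 3.01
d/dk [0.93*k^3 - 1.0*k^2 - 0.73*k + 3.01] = 2.79*k^2 - 2.0*k - 0.73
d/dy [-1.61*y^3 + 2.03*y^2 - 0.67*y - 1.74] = -4.83*y^2 + 4.06*y - 0.67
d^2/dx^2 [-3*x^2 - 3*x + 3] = -6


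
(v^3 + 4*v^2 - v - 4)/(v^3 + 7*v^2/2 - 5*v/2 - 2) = 2*(v + 1)/(2*v + 1)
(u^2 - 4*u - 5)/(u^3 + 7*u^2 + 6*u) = (u - 5)/(u*(u + 6))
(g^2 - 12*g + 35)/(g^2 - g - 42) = (g - 5)/(g + 6)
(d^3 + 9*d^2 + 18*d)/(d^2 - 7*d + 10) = d*(d^2 + 9*d + 18)/(d^2 - 7*d + 10)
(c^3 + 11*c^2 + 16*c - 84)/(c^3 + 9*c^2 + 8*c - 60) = (c + 7)/(c + 5)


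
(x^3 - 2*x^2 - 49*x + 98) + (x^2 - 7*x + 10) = x^3 - x^2 - 56*x + 108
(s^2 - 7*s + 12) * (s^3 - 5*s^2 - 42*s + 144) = s^5 - 12*s^4 + 5*s^3 + 378*s^2 - 1512*s + 1728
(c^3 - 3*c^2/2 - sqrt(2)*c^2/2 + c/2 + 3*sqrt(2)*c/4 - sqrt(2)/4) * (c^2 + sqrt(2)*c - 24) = c^5 - 3*c^4/2 + sqrt(2)*c^4/2 - 49*c^3/2 - 3*sqrt(2)*c^3/4 + 49*sqrt(2)*c^2/4 + 75*c^2/2 - 18*sqrt(2)*c - 25*c/2 + 6*sqrt(2)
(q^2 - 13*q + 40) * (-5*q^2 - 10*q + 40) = -5*q^4 + 55*q^3 - 30*q^2 - 920*q + 1600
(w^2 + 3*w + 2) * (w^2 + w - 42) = w^4 + 4*w^3 - 37*w^2 - 124*w - 84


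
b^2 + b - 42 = (b - 6)*(b + 7)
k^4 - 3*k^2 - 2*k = k*(k - 2)*(k + 1)^2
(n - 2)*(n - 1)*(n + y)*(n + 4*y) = n^4 + 5*n^3*y - 3*n^3 + 4*n^2*y^2 - 15*n^2*y + 2*n^2 - 12*n*y^2 + 10*n*y + 8*y^2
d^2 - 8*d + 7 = (d - 7)*(d - 1)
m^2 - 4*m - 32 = (m - 8)*(m + 4)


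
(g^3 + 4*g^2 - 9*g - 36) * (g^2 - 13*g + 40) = g^5 - 9*g^4 - 21*g^3 + 241*g^2 + 108*g - 1440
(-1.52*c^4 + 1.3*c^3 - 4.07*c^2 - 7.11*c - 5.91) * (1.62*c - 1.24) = -2.4624*c^5 + 3.9908*c^4 - 8.2054*c^3 - 6.4714*c^2 - 0.757800000000001*c + 7.3284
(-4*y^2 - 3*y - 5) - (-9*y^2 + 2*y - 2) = 5*y^2 - 5*y - 3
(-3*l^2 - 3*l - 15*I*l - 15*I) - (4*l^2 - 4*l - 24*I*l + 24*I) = -7*l^2 + l + 9*I*l - 39*I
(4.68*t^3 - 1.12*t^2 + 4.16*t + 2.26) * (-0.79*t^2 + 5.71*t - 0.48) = -3.6972*t^5 + 27.6076*t^4 - 11.928*t^3 + 22.5058*t^2 + 10.9078*t - 1.0848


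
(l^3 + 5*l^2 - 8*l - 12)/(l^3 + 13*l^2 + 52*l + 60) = (l^2 - l - 2)/(l^2 + 7*l + 10)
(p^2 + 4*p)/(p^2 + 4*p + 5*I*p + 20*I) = p/(p + 5*I)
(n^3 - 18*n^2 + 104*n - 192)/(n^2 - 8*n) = n - 10 + 24/n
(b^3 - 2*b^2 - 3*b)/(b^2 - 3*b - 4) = b*(b - 3)/(b - 4)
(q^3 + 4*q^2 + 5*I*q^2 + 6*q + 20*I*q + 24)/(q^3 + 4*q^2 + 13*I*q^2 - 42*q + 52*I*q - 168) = (q - I)/(q + 7*I)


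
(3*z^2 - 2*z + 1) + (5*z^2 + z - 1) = 8*z^2 - z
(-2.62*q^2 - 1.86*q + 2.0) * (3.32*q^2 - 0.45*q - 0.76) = -8.6984*q^4 - 4.9962*q^3 + 9.4682*q^2 + 0.5136*q - 1.52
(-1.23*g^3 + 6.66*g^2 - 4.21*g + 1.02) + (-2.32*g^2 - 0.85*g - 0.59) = -1.23*g^3 + 4.34*g^2 - 5.06*g + 0.43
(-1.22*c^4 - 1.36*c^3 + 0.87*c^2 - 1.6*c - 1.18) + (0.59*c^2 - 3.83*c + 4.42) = -1.22*c^4 - 1.36*c^3 + 1.46*c^2 - 5.43*c + 3.24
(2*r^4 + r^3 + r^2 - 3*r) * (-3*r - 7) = -6*r^5 - 17*r^4 - 10*r^3 + 2*r^2 + 21*r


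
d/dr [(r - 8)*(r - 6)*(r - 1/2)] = 3*r^2 - 29*r + 55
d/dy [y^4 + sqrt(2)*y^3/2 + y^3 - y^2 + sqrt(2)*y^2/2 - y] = 4*y^3 + 3*sqrt(2)*y^2/2 + 3*y^2 - 2*y + sqrt(2)*y - 1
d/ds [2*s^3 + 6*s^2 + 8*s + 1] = 6*s^2 + 12*s + 8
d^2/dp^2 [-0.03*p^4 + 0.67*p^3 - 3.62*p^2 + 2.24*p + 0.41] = -0.36*p^2 + 4.02*p - 7.24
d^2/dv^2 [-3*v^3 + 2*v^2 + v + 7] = 4 - 18*v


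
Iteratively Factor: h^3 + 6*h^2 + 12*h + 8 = (h + 2)*(h^2 + 4*h + 4) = (h + 2)^2*(h + 2)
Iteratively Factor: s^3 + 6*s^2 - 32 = (s + 4)*(s^2 + 2*s - 8) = (s - 2)*(s + 4)*(s + 4)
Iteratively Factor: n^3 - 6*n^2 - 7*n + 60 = (n + 3)*(n^2 - 9*n + 20) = (n - 4)*(n + 3)*(n - 5)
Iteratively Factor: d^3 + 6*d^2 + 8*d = (d)*(d^2 + 6*d + 8) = d*(d + 4)*(d + 2)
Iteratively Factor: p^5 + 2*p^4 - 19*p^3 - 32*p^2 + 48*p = (p + 3)*(p^4 - p^3 - 16*p^2 + 16*p) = (p - 4)*(p + 3)*(p^3 + 3*p^2 - 4*p) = p*(p - 4)*(p + 3)*(p^2 + 3*p - 4) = p*(p - 4)*(p - 1)*(p + 3)*(p + 4)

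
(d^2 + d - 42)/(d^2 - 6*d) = (d + 7)/d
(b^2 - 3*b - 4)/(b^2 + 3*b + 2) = (b - 4)/(b + 2)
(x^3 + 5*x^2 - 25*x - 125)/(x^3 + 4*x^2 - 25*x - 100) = (x + 5)/(x + 4)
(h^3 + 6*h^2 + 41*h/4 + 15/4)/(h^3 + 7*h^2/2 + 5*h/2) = (2*h^2 + 7*h + 3)/(2*h*(h + 1))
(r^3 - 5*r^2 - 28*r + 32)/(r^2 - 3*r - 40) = (r^2 + 3*r - 4)/(r + 5)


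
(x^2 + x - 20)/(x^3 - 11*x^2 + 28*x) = (x + 5)/(x*(x - 7))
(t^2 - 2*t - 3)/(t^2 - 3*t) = (t + 1)/t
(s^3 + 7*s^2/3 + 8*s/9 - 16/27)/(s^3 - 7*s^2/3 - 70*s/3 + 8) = (9*s^2 + 24*s + 16)/(9*(s^2 - 2*s - 24))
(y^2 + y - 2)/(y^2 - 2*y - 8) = (y - 1)/(y - 4)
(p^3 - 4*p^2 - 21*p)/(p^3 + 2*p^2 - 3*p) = (p - 7)/(p - 1)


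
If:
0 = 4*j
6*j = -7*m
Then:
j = 0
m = 0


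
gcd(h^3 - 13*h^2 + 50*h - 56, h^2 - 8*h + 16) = h - 4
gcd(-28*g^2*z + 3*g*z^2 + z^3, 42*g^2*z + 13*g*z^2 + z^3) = 7*g*z + z^2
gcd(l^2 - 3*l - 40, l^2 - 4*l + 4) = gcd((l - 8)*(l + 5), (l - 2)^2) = 1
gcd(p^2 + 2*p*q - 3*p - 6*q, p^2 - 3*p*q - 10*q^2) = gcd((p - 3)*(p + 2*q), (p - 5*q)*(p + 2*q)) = p + 2*q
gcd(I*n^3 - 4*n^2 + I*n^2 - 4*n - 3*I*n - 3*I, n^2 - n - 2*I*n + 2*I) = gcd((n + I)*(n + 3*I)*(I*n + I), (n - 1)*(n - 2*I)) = 1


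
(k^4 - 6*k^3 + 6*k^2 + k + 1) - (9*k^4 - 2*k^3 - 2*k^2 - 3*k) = -8*k^4 - 4*k^3 + 8*k^2 + 4*k + 1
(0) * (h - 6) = 0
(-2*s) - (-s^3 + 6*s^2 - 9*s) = s^3 - 6*s^2 + 7*s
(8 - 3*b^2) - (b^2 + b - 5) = -4*b^2 - b + 13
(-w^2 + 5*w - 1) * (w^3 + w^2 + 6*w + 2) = -w^5 + 4*w^4 - 2*w^3 + 27*w^2 + 4*w - 2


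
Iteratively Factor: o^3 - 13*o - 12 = (o + 3)*(o^2 - 3*o - 4) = (o - 4)*(o + 3)*(o + 1)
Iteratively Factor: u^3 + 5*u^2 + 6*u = (u)*(u^2 + 5*u + 6) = u*(u + 3)*(u + 2)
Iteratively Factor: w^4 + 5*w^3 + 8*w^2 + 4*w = (w + 1)*(w^3 + 4*w^2 + 4*w) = w*(w + 1)*(w^2 + 4*w + 4) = w*(w + 1)*(w + 2)*(w + 2)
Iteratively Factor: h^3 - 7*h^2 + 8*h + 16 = (h - 4)*(h^2 - 3*h - 4) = (h - 4)^2*(h + 1)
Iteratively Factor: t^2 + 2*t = (t + 2)*(t)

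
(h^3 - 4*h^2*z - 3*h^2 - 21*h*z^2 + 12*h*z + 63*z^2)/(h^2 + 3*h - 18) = (h^2 - 4*h*z - 21*z^2)/(h + 6)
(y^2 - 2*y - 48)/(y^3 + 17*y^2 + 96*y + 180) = (y - 8)/(y^2 + 11*y + 30)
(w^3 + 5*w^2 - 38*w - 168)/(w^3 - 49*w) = (w^2 - 2*w - 24)/(w*(w - 7))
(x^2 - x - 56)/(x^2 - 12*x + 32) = (x + 7)/(x - 4)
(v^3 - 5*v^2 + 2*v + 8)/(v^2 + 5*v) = (v^3 - 5*v^2 + 2*v + 8)/(v*(v + 5))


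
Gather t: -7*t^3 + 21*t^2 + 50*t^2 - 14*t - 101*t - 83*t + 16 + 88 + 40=-7*t^3 + 71*t^2 - 198*t + 144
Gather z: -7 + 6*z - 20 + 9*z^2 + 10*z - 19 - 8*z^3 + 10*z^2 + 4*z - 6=-8*z^3 + 19*z^2 + 20*z - 52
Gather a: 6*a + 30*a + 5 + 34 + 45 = 36*a + 84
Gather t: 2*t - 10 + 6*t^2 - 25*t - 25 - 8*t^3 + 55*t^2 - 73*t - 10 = -8*t^3 + 61*t^2 - 96*t - 45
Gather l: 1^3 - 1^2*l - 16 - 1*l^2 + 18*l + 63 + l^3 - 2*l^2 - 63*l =l^3 - 3*l^2 - 46*l + 48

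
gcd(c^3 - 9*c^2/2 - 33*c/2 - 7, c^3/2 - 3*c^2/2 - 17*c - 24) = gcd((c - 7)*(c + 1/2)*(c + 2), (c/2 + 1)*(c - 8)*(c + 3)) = c + 2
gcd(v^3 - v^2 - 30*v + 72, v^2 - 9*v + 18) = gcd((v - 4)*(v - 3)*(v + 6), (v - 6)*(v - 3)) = v - 3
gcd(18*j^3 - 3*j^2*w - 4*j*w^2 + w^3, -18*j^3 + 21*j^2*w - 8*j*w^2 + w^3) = 9*j^2 - 6*j*w + w^2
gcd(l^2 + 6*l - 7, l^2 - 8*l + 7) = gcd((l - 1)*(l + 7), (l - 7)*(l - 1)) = l - 1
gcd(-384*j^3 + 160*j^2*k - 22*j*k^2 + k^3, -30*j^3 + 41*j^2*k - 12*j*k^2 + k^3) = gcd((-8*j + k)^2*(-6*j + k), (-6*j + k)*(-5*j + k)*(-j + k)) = 6*j - k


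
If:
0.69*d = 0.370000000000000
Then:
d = 0.54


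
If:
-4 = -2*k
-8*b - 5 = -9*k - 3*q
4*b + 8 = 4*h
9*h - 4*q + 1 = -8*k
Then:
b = 157/5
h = 167/5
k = 2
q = 397/5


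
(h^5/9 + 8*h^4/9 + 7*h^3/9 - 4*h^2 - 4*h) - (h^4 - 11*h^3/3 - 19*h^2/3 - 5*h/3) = h^5/9 - h^4/9 + 40*h^3/9 + 7*h^2/3 - 7*h/3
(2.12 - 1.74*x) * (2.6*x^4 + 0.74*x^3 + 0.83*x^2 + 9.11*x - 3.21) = -4.524*x^5 + 4.2244*x^4 + 0.1246*x^3 - 14.0918*x^2 + 24.8986*x - 6.8052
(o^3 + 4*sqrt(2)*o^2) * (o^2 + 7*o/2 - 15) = o^5 + 7*o^4/2 + 4*sqrt(2)*o^4 - 15*o^3 + 14*sqrt(2)*o^3 - 60*sqrt(2)*o^2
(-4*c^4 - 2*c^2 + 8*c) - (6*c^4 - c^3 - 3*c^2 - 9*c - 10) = -10*c^4 + c^3 + c^2 + 17*c + 10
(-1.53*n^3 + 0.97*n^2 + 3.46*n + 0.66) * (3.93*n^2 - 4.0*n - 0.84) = -6.0129*n^5 + 9.9321*n^4 + 11.003*n^3 - 12.061*n^2 - 5.5464*n - 0.5544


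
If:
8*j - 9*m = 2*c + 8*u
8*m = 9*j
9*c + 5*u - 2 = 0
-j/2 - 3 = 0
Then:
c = -191/248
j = -6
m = -27/4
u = 443/248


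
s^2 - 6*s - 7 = (s - 7)*(s + 1)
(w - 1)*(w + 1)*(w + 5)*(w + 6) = w^4 + 11*w^3 + 29*w^2 - 11*w - 30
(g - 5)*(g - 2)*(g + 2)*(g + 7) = g^4 + 2*g^3 - 39*g^2 - 8*g + 140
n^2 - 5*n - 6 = (n - 6)*(n + 1)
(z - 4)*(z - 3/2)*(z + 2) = z^3 - 7*z^2/2 - 5*z + 12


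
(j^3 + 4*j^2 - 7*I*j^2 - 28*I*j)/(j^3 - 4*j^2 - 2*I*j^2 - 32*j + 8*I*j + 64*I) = j*(j - 7*I)/(j^2 - 2*j*(4 + I) + 16*I)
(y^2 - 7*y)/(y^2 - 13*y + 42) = y/(y - 6)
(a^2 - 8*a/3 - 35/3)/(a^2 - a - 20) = (a + 7/3)/(a + 4)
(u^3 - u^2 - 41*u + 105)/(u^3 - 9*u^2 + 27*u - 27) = (u^2 + 2*u - 35)/(u^2 - 6*u + 9)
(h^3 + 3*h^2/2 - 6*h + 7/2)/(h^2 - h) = h + 5/2 - 7/(2*h)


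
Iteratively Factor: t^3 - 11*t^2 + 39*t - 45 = (t - 3)*(t^2 - 8*t + 15) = (t - 5)*(t - 3)*(t - 3)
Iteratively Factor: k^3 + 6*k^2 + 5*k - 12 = (k - 1)*(k^2 + 7*k + 12) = (k - 1)*(k + 4)*(k + 3)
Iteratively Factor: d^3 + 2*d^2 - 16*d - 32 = (d - 4)*(d^2 + 6*d + 8) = (d - 4)*(d + 4)*(d + 2)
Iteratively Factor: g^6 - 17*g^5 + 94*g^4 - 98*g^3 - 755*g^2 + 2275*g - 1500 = (g - 5)*(g^5 - 12*g^4 + 34*g^3 + 72*g^2 - 395*g + 300) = (g - 5)*(g - 4)*(g^4 - 8*g^3 + 2*g^2 + 80*g - 75) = (g - 5)^2*(g - 4)*(g^3 - 3*g^2 - 13*g + 15) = (g - 5)^3*(g - 4)*(g^2 + 2*g - 3) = (g - 5)^3*(g - 4)*(g + 3)*(g - 1)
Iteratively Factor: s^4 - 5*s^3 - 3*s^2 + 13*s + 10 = (s + 1)*(s^3 - 6*s^2 + 3*s + 10) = (s + 1)^2*(s^2 - 7*s + 10) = (s - 5)*(s + 1)^2*(s - 2)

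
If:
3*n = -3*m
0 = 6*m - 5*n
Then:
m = 0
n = 0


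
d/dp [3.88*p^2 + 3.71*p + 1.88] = 7.76*p + 3.71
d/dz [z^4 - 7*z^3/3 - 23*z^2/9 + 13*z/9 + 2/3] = 4*z^3 - 7*z^2 - 46*z/9 + 13/9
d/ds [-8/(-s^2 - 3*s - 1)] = 8*(-2*s - 3)/(s^2 + 3*s + 1)^2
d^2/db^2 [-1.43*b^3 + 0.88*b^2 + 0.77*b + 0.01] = 1.76 - 8.58*b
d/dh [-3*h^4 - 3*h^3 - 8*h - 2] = -12*h^3 - 9*h^2 - 8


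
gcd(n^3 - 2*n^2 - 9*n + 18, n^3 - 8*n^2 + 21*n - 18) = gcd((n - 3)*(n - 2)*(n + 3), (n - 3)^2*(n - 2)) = n^2 - 5*n + 6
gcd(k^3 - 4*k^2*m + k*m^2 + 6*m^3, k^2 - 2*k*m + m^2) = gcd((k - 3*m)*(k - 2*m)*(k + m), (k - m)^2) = 1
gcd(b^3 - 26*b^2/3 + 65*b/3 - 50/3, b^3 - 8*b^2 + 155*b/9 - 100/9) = b^2 - 20*b/3 + 25/3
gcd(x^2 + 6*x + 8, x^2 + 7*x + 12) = x + 4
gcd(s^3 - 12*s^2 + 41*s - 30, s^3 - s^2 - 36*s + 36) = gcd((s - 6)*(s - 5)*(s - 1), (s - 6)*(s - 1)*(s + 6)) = s^2 - 7*s + 6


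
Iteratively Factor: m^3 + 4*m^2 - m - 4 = (m + 1)*(m^2 + 3*m - 4) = (m - 1)*(m + 1)*(m + 4)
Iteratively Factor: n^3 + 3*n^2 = (n)*(n^2 + 3*n) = n^2*(n + 3)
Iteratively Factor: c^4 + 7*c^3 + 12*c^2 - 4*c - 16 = (c + 2)*(c^3 + 5*c^2 + 2*c - 8) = (c + 2)^2*(c^2 + 3*c - 4) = (c + 2)^2*(c + 4)*(c - 1)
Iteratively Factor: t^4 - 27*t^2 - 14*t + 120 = (t + 4)*(t^3 - 4*t^2 - 11*t + 30) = (t - 5)*(t + 4)*(t^2 + t - 6) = (t - 5)*(t + 3)*(t + 4)*(t - 2)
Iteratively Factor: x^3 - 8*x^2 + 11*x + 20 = (x - 4)*(x^2 - 4*x - 5) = (x - 4)*(x + 1)*(x - 5)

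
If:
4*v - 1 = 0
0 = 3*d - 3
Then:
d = 1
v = 1/4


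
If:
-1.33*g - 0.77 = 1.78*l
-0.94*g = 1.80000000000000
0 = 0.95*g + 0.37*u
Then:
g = -1.91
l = 1.00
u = 4.92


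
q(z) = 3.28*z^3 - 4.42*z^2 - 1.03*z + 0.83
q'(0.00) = -1.03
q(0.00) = 0.83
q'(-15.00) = 2345.57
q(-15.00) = -12048.22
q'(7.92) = 546.18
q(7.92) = 1344.90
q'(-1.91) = 51.75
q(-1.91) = -36.18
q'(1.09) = 1.03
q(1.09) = -1.30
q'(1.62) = 10.47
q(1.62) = 1.51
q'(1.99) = 20.35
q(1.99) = 7.13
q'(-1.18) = 23.10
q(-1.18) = -9.50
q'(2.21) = 27.49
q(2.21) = 12.37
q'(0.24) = -2.58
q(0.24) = 0.37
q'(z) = 9.84*z^2 - 8.84*z - 1.03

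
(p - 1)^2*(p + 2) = p^3 - 3*p + 2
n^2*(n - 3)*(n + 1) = n^4 - 2*n^3 - 3*n^2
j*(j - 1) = j^2 - j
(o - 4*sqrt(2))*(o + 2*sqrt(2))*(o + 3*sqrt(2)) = o^3 + sqrt(2)*o^2 - 28*o - 48*sqrt(2)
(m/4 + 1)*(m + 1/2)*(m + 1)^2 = m^4/4 + 13*m^3/8 + 3*m^2 + 17*m/8 + 1/2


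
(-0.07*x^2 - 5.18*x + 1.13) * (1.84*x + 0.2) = -0.1288*x^3 - 9.5452*x^2 + 1.0432*x + 0.226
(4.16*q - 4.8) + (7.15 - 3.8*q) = 0.36*q + 2.35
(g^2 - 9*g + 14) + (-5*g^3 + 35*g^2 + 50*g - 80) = -5*g^3 + 36*g^2 + 41*g - 66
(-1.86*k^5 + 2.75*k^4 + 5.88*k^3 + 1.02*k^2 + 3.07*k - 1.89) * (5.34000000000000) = -9.9324*k^5 + 14.685*k^4 + 31.3992*k^3 + 5.4468*k^2 + 16.3938*k - 10.0926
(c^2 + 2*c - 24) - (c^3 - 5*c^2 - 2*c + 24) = -c^3 + 6*c^2 + 4*c - 48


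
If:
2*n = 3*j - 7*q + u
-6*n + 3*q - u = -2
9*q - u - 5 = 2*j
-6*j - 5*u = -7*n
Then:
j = 373/64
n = 451/256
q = 345/256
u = -1159/256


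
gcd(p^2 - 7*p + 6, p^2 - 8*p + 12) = p - 6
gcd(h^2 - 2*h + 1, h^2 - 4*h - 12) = 1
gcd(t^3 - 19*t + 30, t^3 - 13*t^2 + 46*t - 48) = t^2 - 5*t + 6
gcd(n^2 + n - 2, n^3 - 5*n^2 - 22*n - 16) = n + 2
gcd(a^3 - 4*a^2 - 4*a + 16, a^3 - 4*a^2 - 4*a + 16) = a^3 - 4*a^2 - 4*a + 16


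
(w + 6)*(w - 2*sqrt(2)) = w^2 - 2*sqrt(2)*w + 6*w - 12*sqrt(2)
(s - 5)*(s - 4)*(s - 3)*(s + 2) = s^4 - 10*s^3 + 23*s^2 + 34*s - 120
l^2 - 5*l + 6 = (l - 3)*(l - 2)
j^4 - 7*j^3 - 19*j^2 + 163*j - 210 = (j - 7)*(j - 3)*(j - 2)*(j + 5)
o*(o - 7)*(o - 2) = o^3 - 9*o^2 + 14*o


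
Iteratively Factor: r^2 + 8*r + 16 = (r + 4)*(r + 4)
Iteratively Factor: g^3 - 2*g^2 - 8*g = (g - 4)*(g^2 + 2*g) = g*(g - 4)*(g + 2)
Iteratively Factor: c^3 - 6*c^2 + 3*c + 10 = (c + 1)*(c^2 - 7*c + 10) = (c - 2)*(c + 1)*(c - 5)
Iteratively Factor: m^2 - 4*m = (m)*(m - 4)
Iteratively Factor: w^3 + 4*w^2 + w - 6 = (w - 1)*(w^2 + 5*w + 6) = (w - 1)*(w + 2)*(w + 3)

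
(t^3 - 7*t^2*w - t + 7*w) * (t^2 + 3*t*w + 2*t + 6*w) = t^5 - 4*t^4*w + 2*t^4 - 21*t^3*w^2 - 8*t^3*w - t^3 - 42*t^2*w^2 + 4*t^2*w - 2*t^2 + 21*t*w^2 + 8*t*w + 42*w^2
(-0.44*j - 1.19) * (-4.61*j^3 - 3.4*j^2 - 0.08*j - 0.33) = 2.0284*j^4 + 6.9819*j^3 + 4.0812*j^2 + 0.2404*j + 0.3927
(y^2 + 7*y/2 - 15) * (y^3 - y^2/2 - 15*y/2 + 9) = y^5 + 3*y^4 - 97*y^3/4 - 39*y^2/4 + 144*y - 135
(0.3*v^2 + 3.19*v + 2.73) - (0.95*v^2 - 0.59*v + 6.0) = -0.65*v^2 + 3.78*v - 3.27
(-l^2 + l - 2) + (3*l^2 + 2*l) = 2*l^2 + 3*l - 2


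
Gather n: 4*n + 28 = 4*n + 28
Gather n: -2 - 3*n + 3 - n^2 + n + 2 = -n^2 - 2*n + 3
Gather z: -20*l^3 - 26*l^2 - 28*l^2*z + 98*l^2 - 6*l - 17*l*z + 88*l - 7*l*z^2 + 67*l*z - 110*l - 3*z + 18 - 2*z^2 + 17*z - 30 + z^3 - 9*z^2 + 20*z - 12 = -20*l^3 + 72*l^2 - 28*l + z^3 + z^2*(-7*l - 11) + z*(-28*l^2 + 50*l + 34) - 24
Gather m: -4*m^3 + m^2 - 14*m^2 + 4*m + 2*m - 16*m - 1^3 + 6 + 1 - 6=-4*m^3 - 13*m^2 - 10*m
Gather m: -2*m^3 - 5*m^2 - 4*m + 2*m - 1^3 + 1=-2*m^3 - 5*m^2 - 2*m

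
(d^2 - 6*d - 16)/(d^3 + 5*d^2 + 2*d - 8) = (d - 8)/(d^2 + 3*d - 4)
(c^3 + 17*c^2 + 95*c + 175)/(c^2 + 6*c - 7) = (c^2 + 10*c + 25)/(c - 1)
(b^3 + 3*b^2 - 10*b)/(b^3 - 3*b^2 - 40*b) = (b - 2)/(b - 8)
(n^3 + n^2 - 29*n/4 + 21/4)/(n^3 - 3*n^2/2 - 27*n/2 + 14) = (n - 3/2)/(n - 4)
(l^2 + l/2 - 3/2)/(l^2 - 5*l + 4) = (l + 3/2)/(l - 4)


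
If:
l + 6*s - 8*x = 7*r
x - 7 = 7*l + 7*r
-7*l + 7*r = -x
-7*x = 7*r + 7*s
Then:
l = -85/194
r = -1/2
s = 13/194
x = 42/97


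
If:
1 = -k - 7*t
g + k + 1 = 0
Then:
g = 7*t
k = -7*t - 1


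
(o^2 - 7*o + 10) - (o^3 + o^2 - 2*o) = -o^3 - 5*o + 10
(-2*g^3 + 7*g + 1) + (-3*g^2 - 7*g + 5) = -2*g^3 - 3*g^2 + 6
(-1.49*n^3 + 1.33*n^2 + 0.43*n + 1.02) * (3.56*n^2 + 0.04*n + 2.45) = -5.3044*n^5 + 4.6752*n^4 - 2.0665*n^3 + 6.9069*n^2 + 1.0943*n + 2.499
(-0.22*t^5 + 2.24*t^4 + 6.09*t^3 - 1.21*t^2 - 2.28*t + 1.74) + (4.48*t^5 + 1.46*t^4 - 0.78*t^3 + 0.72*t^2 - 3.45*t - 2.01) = 4.26*t^5 + 3.7*t^4 + 5.31*t^3 - 0.49*t^2 - 5.73*t - 0.27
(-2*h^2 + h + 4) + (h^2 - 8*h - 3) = -h^2 - 7*h + 1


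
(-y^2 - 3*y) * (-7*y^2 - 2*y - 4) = 7*y^4 + 23*y^3 + 10*y^2 + 12*y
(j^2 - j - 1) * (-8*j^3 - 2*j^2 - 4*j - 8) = -8*j^5 + 6*j^4 + 6*j^3 - 2*j^2 + 12*j + 8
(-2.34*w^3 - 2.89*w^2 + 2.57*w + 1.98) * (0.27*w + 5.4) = -0.6318*w^4 - 13.4163*w^3 - 14.9121*w^2 + 14.4126*w + 10.692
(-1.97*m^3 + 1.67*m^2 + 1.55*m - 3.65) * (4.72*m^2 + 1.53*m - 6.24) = -9.2984*m^5 + 4.8683*m^4 + 22.1639*m^3 - 25.2773*m^2 - 15.2565*m + 22.776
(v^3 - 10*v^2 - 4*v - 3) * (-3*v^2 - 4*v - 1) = -3*v^5 + 26*v^4 + 51*v^3 + 35*v^2 + 16*v + 3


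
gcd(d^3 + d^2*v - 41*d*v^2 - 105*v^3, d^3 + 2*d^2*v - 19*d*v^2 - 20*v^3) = d + 5*v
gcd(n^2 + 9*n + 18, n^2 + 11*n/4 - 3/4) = n + 3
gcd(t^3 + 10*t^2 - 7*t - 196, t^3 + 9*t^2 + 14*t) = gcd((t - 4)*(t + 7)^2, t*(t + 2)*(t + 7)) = t + 7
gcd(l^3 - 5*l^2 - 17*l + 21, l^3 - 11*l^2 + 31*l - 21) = l^2 - 8*l + 7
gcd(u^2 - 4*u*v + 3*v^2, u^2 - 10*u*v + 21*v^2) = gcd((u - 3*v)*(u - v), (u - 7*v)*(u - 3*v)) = u - 3*v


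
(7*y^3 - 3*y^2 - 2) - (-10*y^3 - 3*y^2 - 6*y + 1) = 17*y^3 + 6*y - 3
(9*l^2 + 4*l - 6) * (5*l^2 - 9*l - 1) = 45*l^4 - 61*l^3 - 75*l^2 + 50*l + 6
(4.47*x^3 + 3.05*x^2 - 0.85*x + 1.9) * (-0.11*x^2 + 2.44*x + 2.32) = -0.4917*x^5 + 10.5713*x^4 + 17.9059*x^3 + 4.793*x^2 + 2.664*x + 4.408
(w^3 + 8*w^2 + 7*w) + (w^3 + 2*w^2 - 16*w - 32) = 2*w^3 + 10*w^2 - 9*w - 32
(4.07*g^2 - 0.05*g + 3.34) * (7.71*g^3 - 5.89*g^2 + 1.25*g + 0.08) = 31.3797*g^5 - 24.3578*g^4 + 31.1334*g^3 - 19.4095*g^2 + 4.171*g + 0.2672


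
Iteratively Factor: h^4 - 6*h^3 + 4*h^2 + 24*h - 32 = (h - 2)*(h^3 - 4*h^2 - 4*h + 16) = (h - 4)*(h - 2)*(h^2 - 4) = (h - 4)*(h - 2)^2*(h + 2)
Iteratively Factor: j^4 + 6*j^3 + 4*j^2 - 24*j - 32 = (j + 4)*(j^3 + 2*j^2 - 4*j - 8) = (j + 2)*(j + 4)*(j^2 - 4) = (j - 2)*(j + 2)*(j + 4)*(j + 2)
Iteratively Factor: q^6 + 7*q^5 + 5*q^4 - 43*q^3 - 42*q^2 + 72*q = (q - 1)*(q^5 + 8*q^4 + 13*q^3 - 30*q^2 - 72*q) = (q - 1)*(q + 3)*(q^4 + 5*q^3 - 2*q^2 - 24*q) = (q - 2)*(q - 1)*(q + 3)*(q^3 + 7*q^2 + 12*q) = (q - 2)*(q - 1)*(q + 3)^2*(q^2 + 4*q) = q*(q - 2)*(q - 1)*(q + 3)^2*(q + 4)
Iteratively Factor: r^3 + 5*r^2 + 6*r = (r + 3)*(r^2 + 2*r) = r*(r + 3)*(r + 2)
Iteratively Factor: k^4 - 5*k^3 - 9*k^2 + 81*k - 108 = (k + 4)*(k^3 - 9*k^2 + 27*k - 27) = (k - 3)*(k + 4)*(k^2 - 6*k + 9) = (k - 3)^2*(k + 4)*(k - 3)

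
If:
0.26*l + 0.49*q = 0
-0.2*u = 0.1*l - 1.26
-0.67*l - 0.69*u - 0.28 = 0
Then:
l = -14.24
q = 7.55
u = 13.42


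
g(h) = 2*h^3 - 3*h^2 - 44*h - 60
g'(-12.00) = 892.00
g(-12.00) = -3420.00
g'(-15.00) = 1396.00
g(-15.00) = -6825.00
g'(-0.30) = -41.66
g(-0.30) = -47.12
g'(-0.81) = -35.20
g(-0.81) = -27.39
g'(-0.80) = -35.36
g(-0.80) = -27.74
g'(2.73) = -15.66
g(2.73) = -161.79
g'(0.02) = -44.12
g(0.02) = -60.88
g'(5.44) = 100.92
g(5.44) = -66.16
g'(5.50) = 104.50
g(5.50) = -60.00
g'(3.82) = 20.63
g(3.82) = -160.37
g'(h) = 6*h^2 - 6*h - 44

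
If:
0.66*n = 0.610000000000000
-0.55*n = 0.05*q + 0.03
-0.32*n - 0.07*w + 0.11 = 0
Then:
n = 0.92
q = -10.77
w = -2.65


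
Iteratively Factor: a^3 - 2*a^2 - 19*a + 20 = (a - 1)*(a^2 - a - 20) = (a - 5)*(a - 1)*(a + 4)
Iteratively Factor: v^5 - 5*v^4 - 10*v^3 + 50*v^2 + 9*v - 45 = (v - 1)*(v^4 - 4*v^3 - 14*v^2 + 36*v + 45) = (v - 5)*(v - 1)*(v^3 + v^2 - 9*v - 9) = (v - 5)*(v - 1)*(v + 3)*(v^2 - 2*v - 3) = (v - 5)*(v - 1)*(v + 1)*(v + 3)*(v - 3)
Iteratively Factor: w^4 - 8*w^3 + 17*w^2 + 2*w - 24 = (w - 4)*(w^3 - 4*w^2 + w + 6) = (w - 4)*(w - 2)*(w^2 - 2*w - 3) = (w - 4)*(w - 3)*(w - 2)*(w + 1)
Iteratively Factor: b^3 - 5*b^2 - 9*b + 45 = (b - 5)*(b^2 - 9) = (b - 5)*(b - 3)*(b + 3)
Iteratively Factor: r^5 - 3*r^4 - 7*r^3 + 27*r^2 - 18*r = (r - 1)*(r^4 - 2*r^3 - 9*r^2 + 18*r) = (r - 2)*(r - 1)*(r^3 - 9*r) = (r - 3)*(r - 2)*(r - 1)*(r^2 + 3*r) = r*(r - 3)*(r - 2)*(r - 1)*(r + 3)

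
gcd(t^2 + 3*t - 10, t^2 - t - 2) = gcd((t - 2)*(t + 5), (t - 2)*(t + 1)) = t - 2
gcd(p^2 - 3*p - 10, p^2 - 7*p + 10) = p - 5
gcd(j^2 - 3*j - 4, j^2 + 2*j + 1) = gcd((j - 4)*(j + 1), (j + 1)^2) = j + 1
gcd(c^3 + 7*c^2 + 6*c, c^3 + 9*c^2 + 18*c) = c^2 + 6*c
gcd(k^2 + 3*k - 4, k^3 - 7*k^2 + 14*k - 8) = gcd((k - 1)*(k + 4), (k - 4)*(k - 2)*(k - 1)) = k - 1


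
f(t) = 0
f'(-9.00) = 0.00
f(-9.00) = 0.00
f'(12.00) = 0.00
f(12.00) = 0.00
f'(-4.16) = 0.00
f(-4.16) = 0.00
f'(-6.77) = 0.00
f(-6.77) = 0.00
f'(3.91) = 0.00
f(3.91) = 0.00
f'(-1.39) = 0.00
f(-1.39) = 0.00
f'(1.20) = 0.00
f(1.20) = 0.00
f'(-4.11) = 0.00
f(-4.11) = 0.00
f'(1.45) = 0.00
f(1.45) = 0.00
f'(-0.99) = 0.00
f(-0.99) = 0.00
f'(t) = 0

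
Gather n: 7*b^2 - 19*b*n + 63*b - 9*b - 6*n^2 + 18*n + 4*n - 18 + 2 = 7*b^2 + 54*b - 6*n^2 + n*(22 - 19*b) - 16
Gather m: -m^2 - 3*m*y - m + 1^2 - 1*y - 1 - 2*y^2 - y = -m^2 + m*(-3*y - 1) - 2*y^2 - 2*y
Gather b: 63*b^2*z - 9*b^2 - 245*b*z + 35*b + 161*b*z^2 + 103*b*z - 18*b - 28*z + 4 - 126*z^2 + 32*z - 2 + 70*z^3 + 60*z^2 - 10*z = b^2*(63*z - 9) + b*(161*z^2 - 142*z + 17) + 70*z^3 - 66*z^2 - 6*z + 2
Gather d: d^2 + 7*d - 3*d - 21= d^2 + 4*d - 21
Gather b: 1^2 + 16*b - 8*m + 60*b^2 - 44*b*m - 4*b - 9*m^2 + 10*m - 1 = 60*b^2 + b*(12 - 44*m) - 9*m^2 + 2*m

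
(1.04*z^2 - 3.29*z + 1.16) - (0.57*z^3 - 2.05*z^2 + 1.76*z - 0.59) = -0.57*z^3 + 3.09*z^2 - 5.05*z + 1.75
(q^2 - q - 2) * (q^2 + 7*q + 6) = q^4 + 6*q^3 - 3*q^2 - 20*q - 12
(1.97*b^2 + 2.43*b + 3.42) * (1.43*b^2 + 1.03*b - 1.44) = 2.8171*b^4 + 5.504*b^3 + 4.5567*b^2 + 0.0234000000000001*b - 4.9248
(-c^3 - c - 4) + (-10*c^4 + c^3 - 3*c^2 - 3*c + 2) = -10*c^4 - 3*c^2 - 4*c - 2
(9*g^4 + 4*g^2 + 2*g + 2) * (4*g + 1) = 36*g^5 + 9*g^4 + 16*g^3 + 12*g^2 + 10*g + 2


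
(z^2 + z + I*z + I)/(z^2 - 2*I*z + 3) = (z + 1)/(z - 3*I)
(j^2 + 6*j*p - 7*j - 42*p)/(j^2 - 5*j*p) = (j^2 + 6*j*p - 7*j - 42*p)/(j*(j - 5*p))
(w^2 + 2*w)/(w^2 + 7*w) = (w + 2)/(w + 7)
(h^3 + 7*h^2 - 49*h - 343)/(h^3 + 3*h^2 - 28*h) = (h^2 - 49)/(h*(h - 4))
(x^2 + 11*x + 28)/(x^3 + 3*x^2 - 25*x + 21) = (x + 4)/(x^2 - 4*x + 3)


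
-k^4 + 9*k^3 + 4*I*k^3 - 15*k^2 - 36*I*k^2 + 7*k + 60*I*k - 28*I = (k - 7)*(k - 4*I)*(I*k - I)^2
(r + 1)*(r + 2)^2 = r^3 + 5*r^2 + 8*r + 4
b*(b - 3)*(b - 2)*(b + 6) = b^4 + b^3 - 24*b^2 + 36*b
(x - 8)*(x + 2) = x^2 - 6*x - 16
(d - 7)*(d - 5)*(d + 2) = d^3 - 10*d^2 + 11*d + 70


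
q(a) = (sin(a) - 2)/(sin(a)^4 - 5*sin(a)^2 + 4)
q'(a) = (-4*sin(a)^3*cos(a) + 10*sin(a)*cos(a))*(sin(a) - 2)/(sin(a)^4 - 5*sin(a)^2 + 4)^2 + cos(a)/(sin(a)^4 - 5*sin(a)^2 + 4) = (-4*sin(a)/cos(a)^2 + 3 - 2/cos(a)^2)/((sin(a) + 2)^2*cos(a))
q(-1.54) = -1054.23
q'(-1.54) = 68475.18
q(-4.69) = -665.15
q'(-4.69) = 59402.64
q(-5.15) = -1.92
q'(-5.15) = -7.91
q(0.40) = -0.49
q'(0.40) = -0.23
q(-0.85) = -1.84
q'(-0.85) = 5.16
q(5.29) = -2.89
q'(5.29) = 10.21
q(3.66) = -0.88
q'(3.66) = -1.51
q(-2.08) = -3.73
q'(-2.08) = -14.99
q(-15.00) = -1.28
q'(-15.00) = -2.92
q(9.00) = -0.50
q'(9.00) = 0.26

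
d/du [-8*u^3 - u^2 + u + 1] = -24*u^2 - 2*u + 1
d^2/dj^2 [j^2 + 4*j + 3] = 2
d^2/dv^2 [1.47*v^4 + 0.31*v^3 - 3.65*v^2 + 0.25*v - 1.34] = 17.64*v^2 + 1.86*v - 7.3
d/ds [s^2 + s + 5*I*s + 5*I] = 2*s + 1 + 5*I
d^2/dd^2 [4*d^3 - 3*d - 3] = 24*d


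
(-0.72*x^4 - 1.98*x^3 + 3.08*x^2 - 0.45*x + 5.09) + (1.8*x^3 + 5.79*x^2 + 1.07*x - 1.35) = -0.72*x^4 - 0.18*x^3 + 8.87*x^2 + 0.62*x + 3.74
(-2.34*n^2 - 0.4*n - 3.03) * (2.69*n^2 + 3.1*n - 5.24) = -6.2946*n^4 - 8.33*n^3 + 2.8709*n^2 - 7.297*n + 15.8772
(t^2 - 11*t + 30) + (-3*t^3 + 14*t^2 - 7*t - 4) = -3*t^3 + 15*t^2 - 18*t + 26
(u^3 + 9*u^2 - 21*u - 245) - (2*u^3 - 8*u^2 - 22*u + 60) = -u^3 + 17*u^2 + u - 305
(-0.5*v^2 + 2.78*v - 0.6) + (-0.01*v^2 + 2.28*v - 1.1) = -0.51*v^2 + 5.06*v - 1.7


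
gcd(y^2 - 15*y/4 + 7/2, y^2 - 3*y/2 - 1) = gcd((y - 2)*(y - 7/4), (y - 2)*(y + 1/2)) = y - 2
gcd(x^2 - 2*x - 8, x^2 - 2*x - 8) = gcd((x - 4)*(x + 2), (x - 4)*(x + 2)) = x^2 - 2*x - 8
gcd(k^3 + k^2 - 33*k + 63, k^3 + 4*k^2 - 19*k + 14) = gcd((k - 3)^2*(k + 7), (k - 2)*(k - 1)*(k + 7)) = k + 7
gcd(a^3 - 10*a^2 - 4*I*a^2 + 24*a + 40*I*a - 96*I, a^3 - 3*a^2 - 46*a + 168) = a^2 - 10*a + 24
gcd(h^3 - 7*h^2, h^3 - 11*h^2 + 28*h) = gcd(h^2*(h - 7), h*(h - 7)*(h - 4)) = h^2 - 7*h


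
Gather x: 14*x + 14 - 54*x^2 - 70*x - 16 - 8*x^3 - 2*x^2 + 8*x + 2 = -8*x^3 - 56*x^2 - 48*x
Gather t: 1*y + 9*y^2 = 9*y^2 + y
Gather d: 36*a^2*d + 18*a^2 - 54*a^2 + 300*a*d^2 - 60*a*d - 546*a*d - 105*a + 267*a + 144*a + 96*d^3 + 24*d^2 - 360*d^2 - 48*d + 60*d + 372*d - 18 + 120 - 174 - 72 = -36*a^2 + 306*a + 96*d^3 + d^2*(300*a - 336) + d*(36*a^2 - 606*a + 384) - 144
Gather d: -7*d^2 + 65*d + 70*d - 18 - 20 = -7*d^2 + 135*d - 38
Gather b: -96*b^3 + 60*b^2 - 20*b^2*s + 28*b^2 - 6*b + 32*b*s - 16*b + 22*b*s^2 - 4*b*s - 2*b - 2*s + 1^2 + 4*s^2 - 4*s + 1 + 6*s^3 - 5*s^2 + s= -96*b^3 + b^2*(88 - 20*s) + b*(22*s^2 + 28*s - 24) + 6*s^3 - s^2 - 5*s + 2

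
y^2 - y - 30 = (y - 6)*(y + 5)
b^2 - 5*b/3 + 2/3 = (b - 1)*(b - 2/3)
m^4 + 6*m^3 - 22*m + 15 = (m + 3)*(m + 5)*(-I*m + I)*(I*m - I)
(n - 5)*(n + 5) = n^2 - 25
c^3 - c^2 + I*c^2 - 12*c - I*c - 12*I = (c - 4)*(c + 3)*(c + I)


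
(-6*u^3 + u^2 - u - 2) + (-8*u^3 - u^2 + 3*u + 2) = -14*u^3 + 2*u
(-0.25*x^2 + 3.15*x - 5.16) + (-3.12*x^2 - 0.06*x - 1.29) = -3.37*x^2 + 3.09*x - 6.45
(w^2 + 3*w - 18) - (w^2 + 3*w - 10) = -8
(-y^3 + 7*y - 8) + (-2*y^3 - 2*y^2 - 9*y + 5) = -3*y^3 - 2*y^2 - 2*y - 3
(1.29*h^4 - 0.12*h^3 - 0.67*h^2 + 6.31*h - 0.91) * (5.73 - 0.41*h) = -0.5289*h^5 + 7.4409*h^4 - 0.4129*h^3 - 6.4262*h^2 + 36.5294*h - 5.2143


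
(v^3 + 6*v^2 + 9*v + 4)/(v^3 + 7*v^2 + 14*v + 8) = (v + 1)/(v + 2)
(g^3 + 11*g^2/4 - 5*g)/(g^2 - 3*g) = (g^2 + 11*g/4 - 5)/(g - 3)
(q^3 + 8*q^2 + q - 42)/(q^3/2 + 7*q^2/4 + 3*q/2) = 4*(q^3 + 8*q^2 + q - 42)/(q*(2*q^2 + 7*q + 6))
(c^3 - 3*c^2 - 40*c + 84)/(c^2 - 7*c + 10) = (c^2 - c - 42)/(c - 5)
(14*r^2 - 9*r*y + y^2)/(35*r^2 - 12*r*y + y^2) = (-2*r + y)/(-5*r + y)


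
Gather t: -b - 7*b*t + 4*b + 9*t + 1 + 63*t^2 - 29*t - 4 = 3*b + 63*t^2 + t*(-7*b - 20) - 3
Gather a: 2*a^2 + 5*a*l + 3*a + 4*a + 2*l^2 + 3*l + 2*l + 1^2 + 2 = 2*a^2 + a*(5*l + 7) + 2*l^2 + 5*l + 3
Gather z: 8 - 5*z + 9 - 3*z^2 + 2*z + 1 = -3*z^2 - 3*z + 18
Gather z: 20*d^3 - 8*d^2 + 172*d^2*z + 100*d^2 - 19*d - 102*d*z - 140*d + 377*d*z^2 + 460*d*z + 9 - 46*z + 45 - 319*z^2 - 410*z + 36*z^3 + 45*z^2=20*d^3 + 92*d^2 - 159*d + 36*z^3 + z^2*(377*d - 274) + z*(172*d^2 + 358*d - 456) + 54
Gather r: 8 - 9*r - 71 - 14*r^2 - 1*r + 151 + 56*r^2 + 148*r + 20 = 42*r^2 + 138*r + 108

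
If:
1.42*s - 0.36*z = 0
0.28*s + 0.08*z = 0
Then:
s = 0.00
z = 0.00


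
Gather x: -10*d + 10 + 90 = 100 - 10*d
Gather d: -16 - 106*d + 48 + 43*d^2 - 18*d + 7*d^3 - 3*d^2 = 7*d^3 + 40*d^2 - 124*d + 32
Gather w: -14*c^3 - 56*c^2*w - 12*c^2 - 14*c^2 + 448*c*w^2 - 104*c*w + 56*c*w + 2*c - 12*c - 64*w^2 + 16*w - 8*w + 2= -14*c^3 - 26*c^2 - 10*c + w^2*(448*c - 64) + w*(-56*c^2 - 48*c + 8) + 2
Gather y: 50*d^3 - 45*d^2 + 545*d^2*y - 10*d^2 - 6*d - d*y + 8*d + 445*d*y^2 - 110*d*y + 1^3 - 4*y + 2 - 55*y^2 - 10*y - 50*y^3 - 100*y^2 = 50*d^3 - 55*d^2 + 2*d - 50*y^3 + y^2*(445*d - 155) + y*(545*d^2 - 111*d - 14) + 3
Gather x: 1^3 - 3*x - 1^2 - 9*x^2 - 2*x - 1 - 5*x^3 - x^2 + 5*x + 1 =-5*x^3 - 10*x^2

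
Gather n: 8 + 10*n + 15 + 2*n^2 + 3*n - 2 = 2*n^2 + 13*n + 21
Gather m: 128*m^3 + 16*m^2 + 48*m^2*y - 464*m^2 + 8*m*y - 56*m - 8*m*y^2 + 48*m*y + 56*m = 128*m^3 + m^2*(48*y - 448) + m*(-8*y^2 + 56*y)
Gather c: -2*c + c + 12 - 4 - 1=7 - c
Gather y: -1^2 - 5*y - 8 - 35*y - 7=-40*y - 16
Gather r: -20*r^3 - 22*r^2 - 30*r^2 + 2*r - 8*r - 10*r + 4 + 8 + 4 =-20*r^3 - 52*r^2 - 16*r + 16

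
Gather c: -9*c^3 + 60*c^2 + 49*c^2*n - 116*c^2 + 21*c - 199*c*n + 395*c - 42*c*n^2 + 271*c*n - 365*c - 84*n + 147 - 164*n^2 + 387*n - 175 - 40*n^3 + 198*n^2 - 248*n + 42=-9*c^3 + c^2*(49*n - 56) + c*(-42*n^2 + 72*n + 51) - 40*n^3 + 34*n^2 + 55*n + 14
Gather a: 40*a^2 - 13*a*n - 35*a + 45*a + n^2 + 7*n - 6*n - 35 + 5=40*a^2 + a*(10 - 13*n) + n^2 + n - 30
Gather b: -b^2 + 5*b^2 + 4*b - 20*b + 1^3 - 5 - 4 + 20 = 4*b^2 - 16*b + 12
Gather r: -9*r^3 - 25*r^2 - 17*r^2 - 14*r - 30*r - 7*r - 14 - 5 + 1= -9*r^3 - 42*r^2 - 51*r - 18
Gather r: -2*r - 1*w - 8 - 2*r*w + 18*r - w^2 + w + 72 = r*(16 - 2*w) - w^2 + 64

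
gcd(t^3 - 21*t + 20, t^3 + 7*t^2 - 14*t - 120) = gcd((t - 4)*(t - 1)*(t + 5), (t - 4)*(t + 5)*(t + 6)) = t^2 + t - 20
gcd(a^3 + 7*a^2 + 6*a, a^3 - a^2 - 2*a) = a^2 + a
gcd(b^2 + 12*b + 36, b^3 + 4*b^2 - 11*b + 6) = b + 6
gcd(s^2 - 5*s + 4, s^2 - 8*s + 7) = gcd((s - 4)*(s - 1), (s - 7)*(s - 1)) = s - 1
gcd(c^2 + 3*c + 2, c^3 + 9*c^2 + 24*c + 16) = c + 1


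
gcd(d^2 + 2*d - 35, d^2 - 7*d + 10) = d - 5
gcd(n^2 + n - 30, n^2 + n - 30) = n^2 + n - 30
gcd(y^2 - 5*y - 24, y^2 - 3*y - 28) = 1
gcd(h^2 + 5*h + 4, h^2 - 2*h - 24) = h + 4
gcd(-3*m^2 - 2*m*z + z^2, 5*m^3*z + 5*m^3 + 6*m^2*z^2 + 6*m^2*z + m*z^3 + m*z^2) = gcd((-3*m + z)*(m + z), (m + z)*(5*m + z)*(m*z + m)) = m + z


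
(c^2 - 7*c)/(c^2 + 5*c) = (c - 7)/(c + 5)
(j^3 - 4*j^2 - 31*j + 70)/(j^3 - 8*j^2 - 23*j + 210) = (j - 2)/(j - 6)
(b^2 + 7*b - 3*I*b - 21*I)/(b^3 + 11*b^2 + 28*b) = (b - 3*I)/(b*(b + 4))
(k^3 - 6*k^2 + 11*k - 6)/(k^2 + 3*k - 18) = (k^2 - 3*k + 2)/(k + 6)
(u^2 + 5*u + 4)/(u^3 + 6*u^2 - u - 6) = (u + 4)/(u^2 + 5*u - 6)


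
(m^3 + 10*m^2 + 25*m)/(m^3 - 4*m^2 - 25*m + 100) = m*(m + 5)/(m^2 - 9*m + 20)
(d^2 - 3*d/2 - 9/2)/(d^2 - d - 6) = (d + 3/2)/(d + 2)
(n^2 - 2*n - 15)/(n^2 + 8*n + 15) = (n - 5)/(n + 5)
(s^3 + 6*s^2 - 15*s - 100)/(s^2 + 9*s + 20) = (s^2 + s - 20)/(s + 4)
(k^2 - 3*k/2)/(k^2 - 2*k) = (k - 3/2)/(k - 2)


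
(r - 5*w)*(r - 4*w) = r^2 - 9*r*w + 20*w^2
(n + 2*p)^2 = n^2 + 4*n*p + 4*p^2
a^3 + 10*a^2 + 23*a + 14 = (a + 1)*(a + 2)*(a + 7)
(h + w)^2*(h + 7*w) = h^3 + 9*h^2*w + 15*h*w^2 + 7*w^3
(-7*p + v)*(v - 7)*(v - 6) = -7*p*v^2 + 91*p*v - 294*p + v^3 - 13*v^2 + 42*v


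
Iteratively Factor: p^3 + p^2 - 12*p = (p - 3)*(p^2 + 4*p) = (p - 3)*(p + 4)*(p)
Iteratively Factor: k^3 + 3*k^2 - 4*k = (k - 1)*(k^2 + 4*k) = (k - 1)*(k + 4)*(k)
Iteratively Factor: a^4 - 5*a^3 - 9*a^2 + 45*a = (a - 5)*(a^3 - 9*a) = (a - 5)*(a + 3)*(a^2 - 3*a) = (a - 5)*(a - 3)*(a + 3)*(a)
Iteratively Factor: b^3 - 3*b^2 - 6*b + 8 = (b - 4)*(b^2 + b - 2) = (b - 4)*(b + 2)*(b - 1)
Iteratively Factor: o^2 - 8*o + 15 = (o - 5)*(o - 3)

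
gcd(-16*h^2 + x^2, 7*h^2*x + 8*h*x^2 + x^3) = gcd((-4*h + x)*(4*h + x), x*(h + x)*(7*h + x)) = 1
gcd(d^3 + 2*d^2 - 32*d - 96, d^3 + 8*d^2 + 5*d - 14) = 1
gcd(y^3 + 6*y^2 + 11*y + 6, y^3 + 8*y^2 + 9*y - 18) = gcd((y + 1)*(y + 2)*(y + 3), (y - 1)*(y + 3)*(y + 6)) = y + 3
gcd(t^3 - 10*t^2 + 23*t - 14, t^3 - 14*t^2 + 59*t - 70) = t^2 - 9*t + 14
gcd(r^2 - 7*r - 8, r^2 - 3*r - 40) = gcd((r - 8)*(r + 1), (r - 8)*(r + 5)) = r - 8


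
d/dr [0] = 0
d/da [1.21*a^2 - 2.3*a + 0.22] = 2.42*a - 2.3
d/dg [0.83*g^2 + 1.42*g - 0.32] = 1.66*g + 1.42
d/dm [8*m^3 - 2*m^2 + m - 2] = 24*m^2 - 4*m + 1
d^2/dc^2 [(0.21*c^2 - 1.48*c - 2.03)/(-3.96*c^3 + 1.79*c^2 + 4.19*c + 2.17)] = (-6.58627199999999*c^6 + 139.252608*c^5 + 298.15236*c^4 - 193.747558*c^3 - 5.560044*c^2 + 161.52381*c + 26.616562)/(62.099136*c^9 - 84.210192*c^8 - 159.053004*c^7 + 70.379821*c^6 + 260.581899*c^5 + 100.8981*c^4 - 115.269629*c^3 - 139.577004*c^2 - 59.190873*c - 10.218313)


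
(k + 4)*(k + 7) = k^2 + 11*k + 28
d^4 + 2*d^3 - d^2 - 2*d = d*(d - 1)*(d + 1)*(d + 2)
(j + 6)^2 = j^2 + 12*j + 36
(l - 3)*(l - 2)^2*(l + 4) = l^4 - 3*l^3 - 12*l^2 + 52*l - 48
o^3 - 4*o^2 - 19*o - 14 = (o - 7)*(o + 1)*(o + 2)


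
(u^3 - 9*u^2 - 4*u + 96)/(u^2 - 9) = (u^2 - 12*u + 32)/(u - 3)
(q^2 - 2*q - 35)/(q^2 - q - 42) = (q + 5)/(q + 6)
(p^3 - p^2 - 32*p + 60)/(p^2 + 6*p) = p - 7 + 10/p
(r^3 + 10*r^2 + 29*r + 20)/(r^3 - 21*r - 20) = (r + 5)/(r - 5)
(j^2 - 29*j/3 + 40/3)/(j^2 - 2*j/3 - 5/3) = (j - 8)/(j + 1)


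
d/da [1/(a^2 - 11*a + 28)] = (11 - 2*a)/(a^2 - 11*a + 28)^2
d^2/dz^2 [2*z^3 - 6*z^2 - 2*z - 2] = 12*z - 12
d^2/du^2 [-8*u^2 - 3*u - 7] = -16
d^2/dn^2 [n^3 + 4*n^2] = 6*n + 8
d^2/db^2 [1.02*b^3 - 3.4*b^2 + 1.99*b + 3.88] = 6.12*b - 6.8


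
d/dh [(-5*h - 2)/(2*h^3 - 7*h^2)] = (20*h^2 - 23*h - 28)/(h^3*(4*h^2 - 28*h + 49))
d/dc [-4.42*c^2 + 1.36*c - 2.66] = 1.36 - 8.84*c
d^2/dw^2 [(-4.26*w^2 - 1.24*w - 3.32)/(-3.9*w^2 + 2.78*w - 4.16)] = (130.09464*w^3 - 111.70224*w^2 - 336.6792*w + 119.713632)/(59.319*w^6 - 126.8514*w^5 + 280.24308*w^4 - 292.101272*w^3 + 298.925952*w^2 - 144.328704*w + 71.991296)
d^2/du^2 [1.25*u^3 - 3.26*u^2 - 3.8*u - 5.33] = 7.5*u - 6.52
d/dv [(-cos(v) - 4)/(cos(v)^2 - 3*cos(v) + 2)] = (sin(v)^2 - 8*cos(v) + 13)*sin(v)/(cos(v)^2 - 3*cos(v) + 2)^2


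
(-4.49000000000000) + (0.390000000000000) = -4.10000000000000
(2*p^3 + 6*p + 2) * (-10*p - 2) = -20*p^4 - 4*p^3 - 60*p^2 - 32*p - 4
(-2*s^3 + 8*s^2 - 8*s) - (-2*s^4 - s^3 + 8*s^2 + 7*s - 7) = 2*s^4 - s^3 - 15*s + 7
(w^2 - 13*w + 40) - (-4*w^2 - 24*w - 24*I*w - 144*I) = 5*w^2 + 11*w + 24*I*w + 40 + 144*I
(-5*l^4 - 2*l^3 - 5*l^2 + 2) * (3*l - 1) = -15*l^5 - l^4 - 13*l^3 + 5*l^2 + 6*l - 2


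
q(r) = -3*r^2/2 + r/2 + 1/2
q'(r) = 1/2 - 3*r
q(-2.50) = -10.12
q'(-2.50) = 8.00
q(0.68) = 0.15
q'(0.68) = -1.54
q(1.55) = -2.33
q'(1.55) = -4.15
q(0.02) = 0.51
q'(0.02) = 0.44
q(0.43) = 0.44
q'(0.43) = -0.79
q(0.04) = 0.52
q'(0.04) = 0.38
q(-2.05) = -6.83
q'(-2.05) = 6.65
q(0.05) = 0.52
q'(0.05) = 0.35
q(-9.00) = -125.50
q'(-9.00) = 27.50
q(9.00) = -116.50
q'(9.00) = -26.50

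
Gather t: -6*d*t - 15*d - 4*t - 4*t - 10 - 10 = -15*d + t*(-6*d - 8) - 20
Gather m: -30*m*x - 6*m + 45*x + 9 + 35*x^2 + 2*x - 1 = m*(-30*x - 6) + 35*x^2 + 47*x + 8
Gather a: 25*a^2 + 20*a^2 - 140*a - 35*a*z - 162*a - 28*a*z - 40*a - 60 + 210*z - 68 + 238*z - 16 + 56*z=45*a^2 + a*(-63*z - 342) + 504*z - 144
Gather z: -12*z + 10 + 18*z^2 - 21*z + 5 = 18*z^2 - 33*z + 15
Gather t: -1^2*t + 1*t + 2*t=2*t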